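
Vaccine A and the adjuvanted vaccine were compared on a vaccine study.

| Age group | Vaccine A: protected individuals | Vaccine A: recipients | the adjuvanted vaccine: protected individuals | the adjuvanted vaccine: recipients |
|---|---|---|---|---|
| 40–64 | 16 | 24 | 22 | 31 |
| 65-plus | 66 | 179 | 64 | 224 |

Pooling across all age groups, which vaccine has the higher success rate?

Vaccine A

40–64: Vaccine A 16/24 = 66.7%, the adjuvanted vaccine 22/31 = 71.0% → the adjuvanted vaccine
65-plus: Vaccine A 66/179 = 36.9%, the adjuvanted vaccine 64/224 = 28.6% → Vaccine A
Overall: Vaccine A 82/203 = 40.4%, the adjuvanted vaccine 86/255 = 33.7% → Vaccine A
(Neither sweeps every age group, but Vaccine A has the higher pooled rate.)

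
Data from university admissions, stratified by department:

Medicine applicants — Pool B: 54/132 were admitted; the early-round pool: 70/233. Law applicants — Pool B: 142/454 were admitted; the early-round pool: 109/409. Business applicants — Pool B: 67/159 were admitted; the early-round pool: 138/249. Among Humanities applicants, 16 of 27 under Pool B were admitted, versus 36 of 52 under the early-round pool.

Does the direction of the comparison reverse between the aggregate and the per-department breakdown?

No

Medicine: Pool B 54/132 = 40.9%, the early-round pool 70/233 = 30.0% → Pool B
Law: Pool B 142/454 = 31.3%, the early-round pool 109/409 = 26.7% → Pool B
Business: Pool B 67/159 = 42.1%, the early-round pool 138/249 = 55.4% → the early-round pool
Humanities: Pool B 16/27 = 59.3%, the early-round pool 36/52 = 69.2% → the early-round pool
Overall: Pool B 279/772 = 36.1%, the early-round pool 353/943 = 37.4% → the early-round pool
Neither sweeps: Pool B wins 2 of 4 groups, the early-round pool wins 2. The early-round pool wins overall but not every group — no Simpson reversal.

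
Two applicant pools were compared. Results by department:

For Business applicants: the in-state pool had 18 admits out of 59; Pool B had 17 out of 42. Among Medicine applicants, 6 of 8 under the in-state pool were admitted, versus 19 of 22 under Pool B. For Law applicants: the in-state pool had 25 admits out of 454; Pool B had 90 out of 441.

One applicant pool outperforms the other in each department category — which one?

Business: the in-state pool 18/59 = 30.5%, Pool B 17/42 = 40.5% → Pool B
Medicine: the in-state pool 6/8 = 75.0%, Pool B 19/22 = 86.4% → Pool B
Law: the in-state pool 25/454 = 5.5%, Pool B 90/441 = 20.4% → Pool B
Pool B has the higher rate in all 3 groups.

Pool B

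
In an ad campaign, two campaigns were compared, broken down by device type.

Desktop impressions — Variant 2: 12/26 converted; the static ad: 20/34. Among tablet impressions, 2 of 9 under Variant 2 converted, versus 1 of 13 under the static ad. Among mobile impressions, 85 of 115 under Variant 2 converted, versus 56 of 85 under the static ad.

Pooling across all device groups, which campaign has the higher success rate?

Variant 2

Desktop: Variant 2 12/26 = 46.2%, the static ad 20/34 = 58.8% → the static ad
Tablet: Variant 2 2/9 = 22.2%, the static ad 1/13 = 7.7% → Variant 2
Mobile: Variant 2 85/115 = 73.9%, the static ad 56/85 = 65.9% → Variant 2
Overall: Variant 2 99/150 = 66.0%, the static ad 77/132 = 58.3% → Variant 2
(Neither sweeps every device group, but Variant 2 has the higher pooled rate.)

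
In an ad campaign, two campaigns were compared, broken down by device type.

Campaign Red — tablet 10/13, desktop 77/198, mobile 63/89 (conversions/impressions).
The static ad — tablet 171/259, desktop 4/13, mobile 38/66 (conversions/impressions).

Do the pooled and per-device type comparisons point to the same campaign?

Tablet: Campaign Red 10/13 = 76.9%, the static ad 171/259 = 66.0% → Campaign Red
Desktop: Campaign Red 77/198 = 38.9%, the static ad 4/13 = 30.8% → Campaign Red
Mobile: Campaign Red 63/89 = 70.8%, the static ad 38/66 = 57.6% → Campaign Red
Overall: Campaign Red 150/300 = 50.0%, the static ad 213/338 = 63.0% → the static ad
Campaign Red wins each device group but the static ad wins overall — the comparison reverses. Campaign Red's impressions skew toward desktop, which has a lower base rate.

No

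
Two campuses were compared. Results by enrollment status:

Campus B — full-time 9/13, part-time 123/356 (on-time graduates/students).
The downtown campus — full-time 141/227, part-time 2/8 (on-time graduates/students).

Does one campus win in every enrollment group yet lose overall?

Full-time: Campus B 9/13 = 69.2%, the downtown campus 141/227 = 62.1% → Campus B
Part-time: Campus B 123/356 = 34.6%, the downtown campus 2/8 = 25.0% → Campus B
Overall: Campus B 132/369 = 35.8%, the downtown campus 143/235 = 60.9% → the downtown campus
Campus B wins each enrollment group but the downtown campus wins overall — the comparison reverses. Campus B's students skew toward part-time, which has a lower base rate.

Yes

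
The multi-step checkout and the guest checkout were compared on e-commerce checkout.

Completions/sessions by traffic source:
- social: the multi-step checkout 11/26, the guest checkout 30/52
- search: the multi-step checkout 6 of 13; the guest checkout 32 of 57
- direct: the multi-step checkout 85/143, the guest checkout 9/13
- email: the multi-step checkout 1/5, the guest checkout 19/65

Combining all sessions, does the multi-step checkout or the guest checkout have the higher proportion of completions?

Social: the multi-step checkout 11/26 = 42.3%, the guest checkout 30/52 = 57.7% → the guest checkout
Search: the multi-step checkout 6/13 = 46.2%, the guest checkout 32/57 = 56.1% → the guest checkout
Direct: the multi-step checkout 85/143 = 59.4%, the guest checkout 9/13 = 69.2% → the guest checkout
Email: the multi-step checkout 1/5 = 20.0%, the guest checkout 19/65 = 29.2% → the guest checkout
Overall: the multi-step checkout 103/187 = 55.1%, the guest checkout 90/187 = 48.1% → the multi-step checkout
(The guest checkout wins every traffic group but the multi-step checkout wins overall — the guest checkout's sessions skew toward the low-rate email group.)

the multi-step checkout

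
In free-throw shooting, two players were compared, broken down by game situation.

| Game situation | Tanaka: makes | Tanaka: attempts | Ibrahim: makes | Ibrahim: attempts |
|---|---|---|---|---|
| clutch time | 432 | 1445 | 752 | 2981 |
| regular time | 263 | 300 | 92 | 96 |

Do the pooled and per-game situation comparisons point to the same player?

No

Clutch time: Tanaka 432/1445 = 29.9%, Ibrahim 752/2981 = 25.2% → Tanaka
Regular time: Tanaka 263/300 = 87.7%, Ibrahim 92/96 = 95.8% → Ibrahim
Overall: Tanaka 695/1745 = 39.8%, Ibrahim 844/3077 = 27.4% → Tanaka
Neither sweeps: Tanaka wins 1 of 2 groups, Ibrahim wins 1. Tanaka wins overall but not every group — no Simpson reversal.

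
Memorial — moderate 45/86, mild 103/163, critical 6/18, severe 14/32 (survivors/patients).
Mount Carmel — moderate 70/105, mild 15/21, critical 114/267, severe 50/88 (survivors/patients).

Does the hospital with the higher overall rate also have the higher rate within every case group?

No

Moderate: Memorial 45/86 = 52.3%, Mount Carmel 70/105 = 66.7% → Mount Carmel
Mild: Memorial 103/163 = 63.2%, Mount Carmel 15/21 = 71.4% → Mount Carmel
Critical: Memorial 6/18 = 33.3%, Mount Carmel 114/267 = 42.7% → Mount Carmel
Severe: Memorial 14/32 = 43.8%, Mount Carmel 50/88 = 56.8% → Mount Carmel
Overall: Memorial 168/299 = 56.2%, Mount Carmel 249/481 = 51.8% → Memorial
Mount Carmel wins each case group but Memorial wins overall — the comparison reverses. Mount Carmel's patients skew toward critical, which has a lower base rate.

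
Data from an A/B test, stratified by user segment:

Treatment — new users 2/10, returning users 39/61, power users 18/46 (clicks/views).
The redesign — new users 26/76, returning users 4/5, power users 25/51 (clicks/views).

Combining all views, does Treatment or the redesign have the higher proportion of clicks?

Treatment

New users: Treatment 2/10 = 20.0%, the redesign 26/76 = 34.2% → the redesign
Returning users: Treatment 39/61 = 63.9%, the redesign 4/5 = 80.0% → the redesign
Power users: Treatment 18/46 = 39.1%, the redesign 25/51 = 49.0% → the redesign
Overall: Treatment 59/117 = 50.4%, the redesign 55/132 = 41.7% → Treatment
(The redesign wins every user group but Treatment wins overall — the redesign's views skew toward the low-rate new users group.)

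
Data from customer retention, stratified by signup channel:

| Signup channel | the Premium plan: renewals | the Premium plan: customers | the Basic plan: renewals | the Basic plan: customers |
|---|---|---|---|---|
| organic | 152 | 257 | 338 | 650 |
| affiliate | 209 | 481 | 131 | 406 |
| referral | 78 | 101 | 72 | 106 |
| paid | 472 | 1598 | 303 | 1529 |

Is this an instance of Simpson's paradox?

Organic: the Premium plan 152/257 = 59.1%, the Basic plan 338/650 = 52.0% → the Premium plan
Affiliate: the Premium plan 209/481 = 43.5%, the Basic plan 131/406 = 32.3% → the Premium plan
Referral: the Premium plan 78/101 = 77.2%, the Basic plan 72/106 = 67.9% → the Premium plan
Paid: the Premium plan 472/1598 = 29.5%, the Basic plan 303/1529 = 19.8% → the Premium plan
Overall: the Premium plan 911/2437 = 37.4%, the Basic plan 844/2691 = 31.4% → the Premium plan
The Premium plan wins overall and in every signup group — no reversal.

No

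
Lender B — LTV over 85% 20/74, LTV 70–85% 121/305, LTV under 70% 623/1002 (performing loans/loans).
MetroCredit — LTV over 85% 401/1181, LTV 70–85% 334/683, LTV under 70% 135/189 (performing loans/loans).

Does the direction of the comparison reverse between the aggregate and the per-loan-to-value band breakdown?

Yes

LTV over 85%: Lender B 20/74 = 27.0%, MetroCredit 401/1181 = 34.0% → MetroCredit
LTV 70–85%: Lender B 121/305 = 39.7%, MetroCredit 334/683 = 48.9% → MetroCredit
LTV under 70%: Lender B 623/1002 = 62.2%, MetroCredit 135/189 = 71.4% → MetroCredit
Overall: Lender B 764/1381 = 55.3%, MetroCredit 870/2053 = 42.4% → Lender B
MetroCredit wins each loan-to-value group but Lender B wins overall — the comparison reverses. MetroCredit's loans skew toward LTV over 85%, which has a lower base rate.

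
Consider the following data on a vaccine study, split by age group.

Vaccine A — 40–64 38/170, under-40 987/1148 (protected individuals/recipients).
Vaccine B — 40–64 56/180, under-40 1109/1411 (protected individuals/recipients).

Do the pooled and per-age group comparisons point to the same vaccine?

No

40–64: Vaccine A 38/170 = 22.4%, Vaccine B 56/180 = 31.1% → Vaccine B
Under-40: Vaccine A 987/1148 = 86.0%, Vaccine B 1109/1411 = 78.6% → Vaccine A
Overall: Vaccine A 1025/1318 = 77.8%, Vaccine B 1165/1591 = 73.2% → Vaccine A
Neither sweeps: Vaccine A wins 1 of 2 groups, Vaccine B wins 1. Vaccine A wins overall but not every group — no Simpson reversal.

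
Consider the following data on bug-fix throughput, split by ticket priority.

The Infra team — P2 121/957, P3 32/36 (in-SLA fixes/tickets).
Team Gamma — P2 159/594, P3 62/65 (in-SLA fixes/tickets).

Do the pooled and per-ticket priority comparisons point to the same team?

P2: the Infra team 121/957 = 12.6%, Team Gamma 159/594 = 26.8% → Team Gamma
P3: the Infra team 32/36 = 88.9%, Team Gamma 62/65 = 95.4% → Team Gamma
Overall: the Infra team 153/993 = 15.4%, Team Gamma 221/659 = 33.5% → Team Gamma
Team Gamma wins overall and in every ticket group — no reversal.

Yes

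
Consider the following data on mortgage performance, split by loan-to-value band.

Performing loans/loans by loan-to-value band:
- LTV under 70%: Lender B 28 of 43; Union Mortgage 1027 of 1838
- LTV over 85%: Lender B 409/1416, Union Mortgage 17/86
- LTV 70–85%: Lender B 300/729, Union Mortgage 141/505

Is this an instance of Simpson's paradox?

Yes

LTV under 70%: Lender B 28/43 = 65.1%, Union Mortgage 1027/1838 = 55.9% → Lender B
LTV over 85%: Lender B 409/1416 = 28.9%, Union Mortgage 17/86 = 19.8% → Lender B
LTV 70–85%: Lender B 300/729 = 41.2%, Union Mortgage 141/505 = 27.9% → Lender B
Overall: Lender B 737/2188 = 33.7%, Union Mortgage 1185/2429 = 48.8% → Union Mortgage
Lender B wins each loan-to-value group but Union Mortgage wins overall — the comparison reverses. Lender B's loans skew toward LTV over 85%, which has a lower base rate.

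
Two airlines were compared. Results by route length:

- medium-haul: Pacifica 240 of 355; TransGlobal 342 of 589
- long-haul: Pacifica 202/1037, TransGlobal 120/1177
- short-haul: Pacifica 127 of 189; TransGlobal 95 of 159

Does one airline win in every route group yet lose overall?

Medium-haul: Pacifica 240/355 = 67.6%, TransGlobal 342/589 = 58.1% → Pacifica
Long-haul: Pacifica 202/1037 = 19.5%, TransGlobal 120/1177 = 10.2% → Pacifica
Short-haul: Pacifica 127/189 = 67.2%, TransGlobal 95/159 = 59.7% → Pacifica
Overall: Pacifica 569/1581 = 36.0%, TransGlobal 557/1925 = 28.9% → Pacifica
Pacifica wins overall and in every route group — no reversal.

No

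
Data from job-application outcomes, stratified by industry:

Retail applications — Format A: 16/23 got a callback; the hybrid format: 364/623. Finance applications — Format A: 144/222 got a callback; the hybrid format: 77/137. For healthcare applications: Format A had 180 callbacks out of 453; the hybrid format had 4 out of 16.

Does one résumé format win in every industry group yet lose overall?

Yes

Retail: Format A 16/23 = 69.6%, the hybrid format 364/623 = 58.4% → Format A
Finance: Format A 144/222 = 64.9%, the hybrid format 77/137 = 56.2% → Format A
Healthcare: Format A 180/453 = 39.7%, the hybrid format 4/16 = 25.0% → Format A
Overall: Format A 340/698 = 48.7%, the hybrid format 445/776 = 57.3% → the hybrid format
Format A wins each industry group but the hybrid format wins overall — the comparison reverses. Format A's applications skew toward healthcare, which has a lower base rate.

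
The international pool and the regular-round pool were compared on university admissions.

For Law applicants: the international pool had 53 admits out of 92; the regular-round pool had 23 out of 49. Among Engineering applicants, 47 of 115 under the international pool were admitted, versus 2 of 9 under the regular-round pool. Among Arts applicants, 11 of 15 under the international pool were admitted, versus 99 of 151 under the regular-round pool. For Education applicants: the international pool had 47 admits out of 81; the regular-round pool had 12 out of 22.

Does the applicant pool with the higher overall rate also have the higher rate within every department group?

No

Law: the international pool 53/92 = 57.6%, the regular-round pool 23/49 = 46.9% → the international pool
Engineering: the international pool 47/115 = 40.9%, the regular-round pool 2/9 = 22.2% → the international pool
Arts: the international pool 11/15 = 73.3%, the regular-round pool 99/151 = 65.6% → the international pool
Education: the international pool 47/81 = 58.0%, the regular-round pool 12/22 = 54.5% → the international pool
Overall: the international pool 158/303 = 52.1%, the regular-round pool 136/231 = 58.9% → the regular-round pool
The international pool wins each department group but the regular-round pool wins overall — the comparison reverses. The international pool's applicants skew toward Engineering, which has a lower base rate.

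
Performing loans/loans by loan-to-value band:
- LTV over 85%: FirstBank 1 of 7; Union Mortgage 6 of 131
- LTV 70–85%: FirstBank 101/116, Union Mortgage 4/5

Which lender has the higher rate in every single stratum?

LTV over 85%: FirstBank 1/7 = 14.3%, Union Mortgage 6/131 = 4.6% → FirstBank
LTV 70–85%: FirstBank 101/116 = 87.1%, Union Mortgage 4/5 = 80.0% → FirstBank
FirstBank has the higher rate in both groups.

FirstBank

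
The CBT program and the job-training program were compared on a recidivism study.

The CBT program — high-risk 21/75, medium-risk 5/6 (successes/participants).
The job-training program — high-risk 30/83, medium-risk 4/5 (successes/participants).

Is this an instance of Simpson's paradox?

No

High-risk: the CBT program 21/75 = 28.0%, the job-training program 30/83 = 36.1% → the job-training program
Medium-risk: the CBT program 5/6 = 83.3%, the job-training program 4/5 = 80.0% → the CBT program
Overall: the CBT program 26/81 = 32.1%, the job-training program 34/88 = 38.6% → the job-training program
Neither sweeps: the CBT program wins 1 of 2 groups, the job-training program wins 1. The job-training program wins overall but not every group — no Simpson reversal.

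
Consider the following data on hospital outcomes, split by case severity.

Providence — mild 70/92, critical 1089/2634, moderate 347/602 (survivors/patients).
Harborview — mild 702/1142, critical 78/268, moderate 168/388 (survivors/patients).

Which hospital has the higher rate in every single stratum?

Mild: Providence 70/92 = 76.1%, Harborview 702/1142 = 61.5% → Providence
Critical: Providence 1089/2634 = 41.3%, Harborview 78/268 = 29.1% → Providence
Moderate: Providence 347/602 = 57.6%, Harborview 168/388 = 43.3% → Providence
Providence has the higher rate in all 3 groups.

Providence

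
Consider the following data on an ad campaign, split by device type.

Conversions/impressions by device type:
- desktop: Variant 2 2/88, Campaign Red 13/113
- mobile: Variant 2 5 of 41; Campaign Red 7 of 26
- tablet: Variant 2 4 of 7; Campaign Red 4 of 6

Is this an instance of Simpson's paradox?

No

Desktop: Variant 2 2/88 = 2.3%, Campaign Red 13/113 = 11.5% → Campaign Red
Mobile: Variant 2 5/41 = 12.2%, Campaign Red 7/26 = 26.9% → Campaign Red
Tablet: Variant 2 4/7 = 57.1%, Campaign Red 4/6 = 66.7% → Campaign Red
Overall: Variant 2 11/136 = 8.1%, Campaign Red 24/145 = 16.6% → Campaign Red
Campaign Red wins overall and in every device group — no reversal.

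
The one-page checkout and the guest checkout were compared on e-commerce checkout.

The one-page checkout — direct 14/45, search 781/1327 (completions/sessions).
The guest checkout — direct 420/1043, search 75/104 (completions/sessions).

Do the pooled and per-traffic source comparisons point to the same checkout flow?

Direct: the one-page checkout 14/45 = 31.1%, the guest checkout 420/1043 = 40.3% → the guest checkout
Search: the one-page checkout 781/1327 = 58.9%, the guest checkout 75/104 = 72.1% → the guest checkout
Overall: the one-page checkout 795/1372 = 57.9%, the guest checkout 495/1147 = 43.2% → the one-page checkout
The guest checkout wins each traffic group but the one-page checkout wins overall — the comparison reverses. The guest checkout's sessions skew toward direct, which has a lower base rate.

No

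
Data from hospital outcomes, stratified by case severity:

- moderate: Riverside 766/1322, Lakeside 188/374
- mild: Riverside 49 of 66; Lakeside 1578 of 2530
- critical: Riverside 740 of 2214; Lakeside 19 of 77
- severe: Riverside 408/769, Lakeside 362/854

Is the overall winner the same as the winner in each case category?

Moderate: Riverside 766/1322 = 57.9%, Lakeside 188/374 = 50.3% → Riverside
Mild: Riverside 49/66 = 74.2%, Lakeside 1578/2530 = 62.4% → Riverside
Critical: Riverside 740/2214 = 33.4%, Lakeside 19/77 = 24.7% → Riverside
Severe: Riverside 408/769 = 53.1%, Lakeside 362/854 = 42.4% → Riverside
Overall: Riverside 1963/4371 = 44.9%, Lakeside 2147/3835 = 56.0% → Lakeside
Riverside wins each case group but Lakeside wins overall — the comparison reverses. Riverside's patients skew toward critical, which has a lower base rate.

No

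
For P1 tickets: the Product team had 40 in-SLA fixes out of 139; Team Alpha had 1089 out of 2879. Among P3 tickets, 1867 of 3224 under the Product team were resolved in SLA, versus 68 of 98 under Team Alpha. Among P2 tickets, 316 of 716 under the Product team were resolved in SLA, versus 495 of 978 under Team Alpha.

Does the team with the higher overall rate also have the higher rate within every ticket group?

No

P1: the Product team 40/139 = 28.8%, Team Alpha 1089/2879 = 37.8% → Team Alpha
P3: the Product team 1867/3224 = 57.9%, Team Alpha 68/98 = 69.4% → Team Alpha
P2: the Product team 316/716 = 44.1%, Team Alpha 495/978 = 50.6% → Team Alpha
Overall: the Product team 2223/4079 = 54.5%, Team Alpha 1652/3955 = 41.8% → the Product team
Team Alpha wins each ticket group but the Product team wins overall — the comparison reverses. Team Alpha's tickets skew toward P1, which has a lower base rate.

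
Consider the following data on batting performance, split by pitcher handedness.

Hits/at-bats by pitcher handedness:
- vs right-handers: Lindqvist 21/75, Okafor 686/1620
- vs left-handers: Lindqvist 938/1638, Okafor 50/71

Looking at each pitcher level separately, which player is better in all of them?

Okafor

Vs right-handers: Lindqvist 21/75 = 28.0%, Okafor 686/1620 = 42.3% → Okafor
Vs left-handers: Lindqvist 938/1638 = 57.3%, Okafor 50/71 = 70.4% → Okafor
Okafor has the higher rate in both groups.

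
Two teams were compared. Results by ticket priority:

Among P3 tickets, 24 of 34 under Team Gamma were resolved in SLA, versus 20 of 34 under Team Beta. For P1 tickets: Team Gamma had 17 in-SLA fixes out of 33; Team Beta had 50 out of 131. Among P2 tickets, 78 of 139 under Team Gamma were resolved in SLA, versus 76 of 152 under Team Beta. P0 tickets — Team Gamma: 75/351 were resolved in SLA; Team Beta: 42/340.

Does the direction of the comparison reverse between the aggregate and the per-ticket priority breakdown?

P3: Team Gamma 24/34 = 70.6%, Team Beta 20/34 = 58.8% → Team Gamma
P1: Team Gamma 17/33 = 51.5%, Team Beta 50/131 = 38.2% → Team Gamma
P2: Team Gamma 78/139 = 56.1%, Team Beta 76/152 = 50.0% → Team Gamma
P0: Team Gamma 75/351 = 21.4%, Team Beta 42/340 = 12.4% → Team Gamma
Overall: Team Gamma 194/557 = 34.8%, Team Beta 188/657 = 28.6% → Team Gamma
Team Gamma wins overall and in every ticket group — no reversal.

No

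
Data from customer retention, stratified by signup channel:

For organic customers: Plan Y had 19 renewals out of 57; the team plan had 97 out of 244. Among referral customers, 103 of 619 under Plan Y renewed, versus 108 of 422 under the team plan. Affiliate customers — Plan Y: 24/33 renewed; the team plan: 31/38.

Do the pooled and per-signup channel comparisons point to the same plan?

Organic: Plan Y 19/57 = 33.3%, the team plan 97/244 = 39.8% → the team plan
Referral: Plan Y 103/619 = 16.6%, the team plan 108/422 = 25.6% → the team plan
Affiliate: Plan Y 24/33 = 72.7%, the team plan 31/38 = 81.6% → the team plan
Overall: Plan Y 146/709 = 20.6%, the team plan 236/704 = 33.5% → the team plan
The team plan wins overall and in every signup group — no reversal.

Yes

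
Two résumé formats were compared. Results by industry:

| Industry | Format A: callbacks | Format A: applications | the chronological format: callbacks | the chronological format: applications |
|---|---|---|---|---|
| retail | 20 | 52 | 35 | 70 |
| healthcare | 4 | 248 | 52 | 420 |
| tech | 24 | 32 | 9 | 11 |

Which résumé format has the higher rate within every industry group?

the chronological format

Retail: Format A 20/52 = 38.5%, the chronological format 35/70 = 50.0% → the chronological format
Healthcare: Format A 4/248 = 1.6%, the chronological format 52/420 = 12.4% → the chronological format
Tech: Format A 24/32 = 75.0%, the chronological format 9/11 = 81.8% → the chronological format
The chronological format has the higher rate in all 3 groups.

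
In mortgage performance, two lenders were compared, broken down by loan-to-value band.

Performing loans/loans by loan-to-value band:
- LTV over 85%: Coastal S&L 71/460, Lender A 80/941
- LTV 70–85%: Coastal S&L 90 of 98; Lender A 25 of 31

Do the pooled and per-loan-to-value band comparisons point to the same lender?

LTV over 85%: Coastal S&L 71/460 = 15.4%, Lender A 80/941 = 8.5% → Coastal S&L
LTV 70–85%: Coastal S&L 90/98 = 91.8%, Lender A 25/31 = 80.6% → Coastal S&L
Overall: Coastal S&L 161/558 = 28.9%, Lender A 105/972 = 10.8% → Coastal S&L
Coastal S&L wins overall and in every loan-to-value group — no reversal.

Yes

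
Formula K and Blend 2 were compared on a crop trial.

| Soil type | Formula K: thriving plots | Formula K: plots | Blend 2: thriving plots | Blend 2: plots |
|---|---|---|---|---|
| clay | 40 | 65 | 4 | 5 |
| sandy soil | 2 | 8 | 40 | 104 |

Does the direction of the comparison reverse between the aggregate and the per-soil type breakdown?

Clay: Formula K 40/65 = 61.5%, Blend 2 4/5 = 80.0% → Blend 2
Sandy soil: Formula K 2/8 = 25.0%, Blend 2 40/104 = 38.5% → Blend 2
Overall: Formula K 42/73 = 57.5%, Blend 2 44/109 = 40.4% → Formula K
Blend 2 wins each soil group but Formula K wins overall — the comparison reverses. Blend 2's plots skew toward sandy soil, which has a lower base rate.

Yes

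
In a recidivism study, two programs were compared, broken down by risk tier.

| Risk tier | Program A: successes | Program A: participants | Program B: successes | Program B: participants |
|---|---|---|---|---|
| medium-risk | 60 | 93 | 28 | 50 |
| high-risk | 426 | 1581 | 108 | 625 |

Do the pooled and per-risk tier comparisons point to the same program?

Medium-risk: Program A 60/93 = 64.5%, Program B 28/50 = 56.0% → Program A
High-risk: Program A 426/1581 = 26.9%, Program B 108/625 = 17.3% → Program A
Overall: Program A 486/1674 = 29.0%, Program B 136/675 = 20.1% → Program A
Program A wins overall and in every risk group — no reversal.

Yes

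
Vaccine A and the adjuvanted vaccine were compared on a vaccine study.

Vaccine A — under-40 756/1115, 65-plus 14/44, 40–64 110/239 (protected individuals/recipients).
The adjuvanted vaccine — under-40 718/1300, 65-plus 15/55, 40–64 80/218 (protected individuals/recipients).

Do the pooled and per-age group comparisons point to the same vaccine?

Under-40: Vaccine A 756/1115 = 67.8%, the adjuvanted vaccine 718/1300 = 55.2% → Vaccine A
65-plus: Vaccine A 14/44 = 31.8%, the adjuvanted vaccine 15/55 = 27.3% → Vaccine A
40–64: Vaccine A 110/239 = 46.0%, the adjuvanted vaccine 80/218 = 36.7% → Vaccine A
Overall: Vaccine A 880/1398 = 62.9%, the adjuvanted vaccine 813/1573 = 51.7% → Vaccine A
Vaccine A wins overall and in every age group — no reversal.

Yes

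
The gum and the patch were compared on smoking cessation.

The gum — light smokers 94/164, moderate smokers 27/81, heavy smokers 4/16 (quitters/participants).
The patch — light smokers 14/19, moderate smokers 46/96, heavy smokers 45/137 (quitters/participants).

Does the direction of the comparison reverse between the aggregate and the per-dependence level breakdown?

Light smokers: the gum 94/164 = 57.3%, the patch 14/19 = 73.7% → the patch
Moderate smokers: the gum 27/81 = 33.3%, the patch 46/96 = 47.9% → the patch
Heavy smokers: the gum 4/16 = 25.0%, the patch 45/137 = 32.8% → the patch
Overall: the gum 125/261 = 47.9%, the patch 105/252 = 41.7% → the gum
The patch wins each dependence group but the gum wins overall — the comparison reverses. The patch's participants skew toward heavy smokers, which has a lower base rate.

Yes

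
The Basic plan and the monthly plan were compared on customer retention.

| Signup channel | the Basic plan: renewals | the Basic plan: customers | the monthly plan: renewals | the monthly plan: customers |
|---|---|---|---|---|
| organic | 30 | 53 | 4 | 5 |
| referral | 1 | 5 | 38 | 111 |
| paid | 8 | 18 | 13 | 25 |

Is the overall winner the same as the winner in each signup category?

Organic: the Basic plan 30/53 = 56.6%, the monthly plan 4/5 = 80.0% → the monthly plan
Referral: the Basic plan 1/5 = 20.0%, the monthly plan 38/111 = 34.2% → the monthly plan
Paid: the Basic plan 8/18 = 44.4%, the monthly plan 13/25 = 52.0% → the monthly plan
Overall: the Basic plan 39/76 = 51.3%, the monthly plan 55/141 = 39.0% → the Basic plan
The monthly plan wins each signup group but the Basic plan wins overall — the comparison reverses. The monthly plan's customers skew toward referral, which has a lower base rate.

No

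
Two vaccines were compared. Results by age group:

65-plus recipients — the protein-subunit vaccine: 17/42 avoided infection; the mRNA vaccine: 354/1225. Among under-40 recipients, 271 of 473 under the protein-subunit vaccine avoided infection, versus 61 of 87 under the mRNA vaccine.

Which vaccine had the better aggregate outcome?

the protein-subunit vaccine

65-plus: the protein-subunit vaccine 17/42 = 40.5%, the mRNA vaccine 354/1225 = 28.9% → the protein-subunit vaccine
Under-40: the protein-subunit vaccine 271/473 = 57.3%, the mRNA vaccine 61/87 = 70.1% → the mRNA vaccine
Overall: the protein-subunit vaccine 288/515 = 55.9%, the mRNA vaccine 415/1312 = 31.6% → the protein-subunit vaccine
(Neither sweeps every age group, but the protein-subunit vaccine has the higher pooled rate.)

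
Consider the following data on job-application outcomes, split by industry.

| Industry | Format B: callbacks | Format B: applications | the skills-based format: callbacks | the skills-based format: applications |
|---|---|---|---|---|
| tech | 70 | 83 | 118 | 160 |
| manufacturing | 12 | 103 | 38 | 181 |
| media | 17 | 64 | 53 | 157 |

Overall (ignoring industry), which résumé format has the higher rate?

the skills-based format

Tech: Format B 70/83 = 84.3%, the skills-based format 118/160 = 73.8% → Format B
Manufacturing: Format B 12/103 = 11.7%, the skills-based format 38/181 = 21.0% → the skills-based format
Media: Format B 17/64 = 26.6%, the skills-based format 53/157 = 33.8% → the skills-based format
Overall: Format B 99/250 = 39.6%, the skills-based format 209/498 = 42.0% → the skills-based format
(Neither sweeps every industry group, but the skills-based format has the higher pooled rate.)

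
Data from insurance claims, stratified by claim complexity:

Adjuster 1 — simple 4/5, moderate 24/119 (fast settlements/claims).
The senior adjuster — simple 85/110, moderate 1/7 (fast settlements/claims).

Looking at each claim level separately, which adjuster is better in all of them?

Simple: Adjuster 1 4/5 = 80.0%, the senior adjuster 85/110 = 77.3% → Adjuster 1
Moderate: Adjuster 1 24/119 = 20.2%, the senior adjuster 1/7 = 14.3% → Adjuster 1
Adjuster 1 has the higher rate in both groups.

Adjuster 1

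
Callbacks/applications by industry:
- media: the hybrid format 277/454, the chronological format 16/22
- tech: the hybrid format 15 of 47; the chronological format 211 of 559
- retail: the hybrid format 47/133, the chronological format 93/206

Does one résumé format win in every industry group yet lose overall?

Yes

Media: the hybrid format 277/454 = 61.0%, the chronological format 16/22 = 72.7% → the chronological format
Tech: the hybrid format 15/47 = 31.9%, the chronological format 211/559 = 37.7% → the chronological format
Retail: the hybrid format 47/133 = 35.3%, the chronological format 93/206 = 45.1% → the chronological format
Overall: the hybrid format 339/634 = 53.5%, the chronological format 320/787 = 40.7% → the hybrid format
The chronological format wins each industry group but the hybrid format wins overall — the comparison reverses. The chronological format's applications skew toward tech, which has a lower base rate.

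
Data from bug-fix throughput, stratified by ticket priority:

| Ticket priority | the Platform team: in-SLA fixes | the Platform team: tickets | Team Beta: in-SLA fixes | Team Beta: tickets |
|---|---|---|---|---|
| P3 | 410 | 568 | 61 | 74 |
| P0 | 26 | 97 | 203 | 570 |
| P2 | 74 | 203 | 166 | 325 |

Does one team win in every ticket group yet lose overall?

Yes

P3: the Platform team 410/568 = 72.2%, Team Beta 61/74 = 82.4% → Team Beta
P0: the Platform team 26/97 = 26.8%, Team Beta 203/570 = 35.6% → Team Beta
P2: the Platform team 74/203 = 36.5%, Team Beta 166/325 = 51.1% → Team Beta
Overall: the Platform team 510/868 = 58.8%, Team Beta 430/969 = 44.4% → the Platform team
Team Beta wins each ticket group but the Platform team wins overall — the comparison reverses. Team Beta's tickets skew toward P0, which has a lower base rate.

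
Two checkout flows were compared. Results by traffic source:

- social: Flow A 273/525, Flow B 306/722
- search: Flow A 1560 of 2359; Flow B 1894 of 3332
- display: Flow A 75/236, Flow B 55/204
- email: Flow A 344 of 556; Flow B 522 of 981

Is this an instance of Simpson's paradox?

Social: Flow A 273/525 = 52.0%, Flow B 306/722 = 42.4% → Flow A
Search: Flow A 1560/2359 = 66.1%, Flow B 1894/3332 = 56.8% → Flow A
Display: Flow A 75/236 = 31.8%, Flow B 55/204 = 27.0% → Flow A
Email: Flow A 344/556 = 61.9%, Flow B 522/981 = 53.2% → Flow A
Overall: Flow A 2252/3676 = 61.3%, Flow B 2777/5239 = 53.0% → Flow A
Flow A wins overall and in every traffic group — no reversal.

No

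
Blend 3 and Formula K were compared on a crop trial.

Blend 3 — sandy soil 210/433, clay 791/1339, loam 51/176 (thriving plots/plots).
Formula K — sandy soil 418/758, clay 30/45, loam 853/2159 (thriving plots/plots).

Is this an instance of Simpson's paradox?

Sandy soil: Blend 3 210/433 = 48.5%, Formula K 418/758 = 55.1% → Formula K
Clay: Blend 3 791/1339 = 59.1%, Formula K 30/45 = 66.7% → Formula K
Loam: Blend 3 51/176 = 29.0%, Formula K 853/2159 = 39.5% → Formula K
Overall: Blend 3 1052/1948 = 54.0%, Formula K 1301/2962 = 43.9% → Blend 3
Formula K wins each soil group but Blend 3 wins overall — the comparison reverses. Formula K's plots skew toward loam, which has a lower base rate.

Yes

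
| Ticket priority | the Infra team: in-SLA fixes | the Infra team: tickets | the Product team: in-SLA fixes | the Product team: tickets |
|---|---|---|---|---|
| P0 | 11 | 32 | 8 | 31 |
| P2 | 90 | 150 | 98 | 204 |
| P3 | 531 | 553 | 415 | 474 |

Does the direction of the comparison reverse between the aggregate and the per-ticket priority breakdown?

No

P0: the Infra team 11/32 = 34.4%, the Product team 8/31 = 25.8% → the Infra team
P2: the Infra team 90/150 = 60.0%, the Product team 98/204 = 48.0% → the Infra team
P3: the Infra team 531/553 = 96.0%, the Product team 415/474 = 87.6% → the Infra team
Overall: the Infra team 632/735 = 86.0%, the Product team 521/709 = 73.5% → the Infra team
The Infra team wins overall and in every ticket group — no reversal.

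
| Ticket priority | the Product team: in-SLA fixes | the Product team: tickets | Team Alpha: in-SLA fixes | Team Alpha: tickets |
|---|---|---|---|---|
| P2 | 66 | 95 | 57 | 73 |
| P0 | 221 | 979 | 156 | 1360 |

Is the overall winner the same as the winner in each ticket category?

No

P2: the Product team 66/95 = 69.5%, Team Alpha 57/73 = 78.1% → Team Alpha
P0: the Product team 221/979 = 22.6%, Team Alpha 156/1360 = 11.5% → the Product team
Overall: the Product team 287/1074 = 26.7%, Team Alpha 213/1433 = 14.9% → the Product team
Neither sweeps: the Product team wins 1 of 2 groups, Team Alpha wins 1. The Product team wins overall but not every group — no Simpson reversal.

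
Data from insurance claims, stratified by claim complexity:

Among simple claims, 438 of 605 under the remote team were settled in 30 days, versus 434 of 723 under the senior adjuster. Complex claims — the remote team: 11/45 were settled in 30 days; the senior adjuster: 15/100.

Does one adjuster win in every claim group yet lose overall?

Simple: the remote team 438/605 = 72.4%, the senior adjuster 434/723 = 60.0% → the remote team
Complex: the remote team 11/45 = 24.4%, the senior adjuster 15/100 = 15.0% → the remote team
Overall: the remote team 449/650 = 69.1%, the senior adjuster 449/823 = 54.6% → the remote team
The remote team wins overall and in every claim group — no reversal.

No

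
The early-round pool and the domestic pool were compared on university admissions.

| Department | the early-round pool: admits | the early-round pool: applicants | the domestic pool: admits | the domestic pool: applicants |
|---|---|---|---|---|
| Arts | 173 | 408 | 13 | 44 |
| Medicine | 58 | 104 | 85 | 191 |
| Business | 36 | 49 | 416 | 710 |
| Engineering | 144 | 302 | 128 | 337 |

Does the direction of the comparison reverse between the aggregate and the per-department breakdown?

Yes

Arts: the early-round pool 173/408 = 42.4%, the domestic pool 13/44 = 29.5% → the early-round pool
Medicine: the early-round pool 58/104 = 55.8%, the domestic pool 85/191 = 44.5% → the early-round pool
Business: the early-round pool 36/49 = 73.5%, the domestic pool 416/710 = 58.6% → the early-round pool
Engineering: the early-round pool 144/302 = 47.7%, the domestic pool 128/337 = 38.0% → the early-round pool
Overall: the early-round pool 411/863 = 47.6%, the domestic pool 642/1282 = 50.1% → the domestic pool
The early-round pool wins each department group but the domestic pool wins overall — the comparison reverses. The early-round pool's applicants skew toward Arts, which has a lower base rate.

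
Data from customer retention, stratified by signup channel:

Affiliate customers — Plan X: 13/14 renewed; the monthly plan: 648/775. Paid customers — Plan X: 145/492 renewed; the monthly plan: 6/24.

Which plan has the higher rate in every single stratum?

Affiliate: Plan X 13/14 = 92.9%, the monthly plan 648/775 = 83.6% → Plan X
Paid: Plan X 145/492 = 29.5%, the monthly plan 6/24 = 25.0% → Plan X
Plan X has the higher rate in both groups.

Plan X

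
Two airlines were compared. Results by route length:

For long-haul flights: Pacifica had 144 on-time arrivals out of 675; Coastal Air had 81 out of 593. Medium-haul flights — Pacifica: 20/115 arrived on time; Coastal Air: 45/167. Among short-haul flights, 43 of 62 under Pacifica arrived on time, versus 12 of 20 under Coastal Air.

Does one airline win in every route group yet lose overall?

No

Long-haul: Pacifica 144/675 = 21.3%, Coastal Air 81/593 = 13.7% → Pacifica
Medium-haul: Pacifica 20/115 = 17.4%, Coastal Air 45/167 = 26.9% → Coastal Air
Short-haul: Pacifica 43/62 = 69.4%, Coastal Air 12/20 = 60.0% → Pacifica
Overall: Pacifica 207/852 = 24.3%, Coastal Air 138/780 = 17.7% → Pacifica
Neither sweeps: Pacifica wins 2 of 3 groups, Coastal Air wins 1. Pacifica wins overall but not every group — no Simpson reversal.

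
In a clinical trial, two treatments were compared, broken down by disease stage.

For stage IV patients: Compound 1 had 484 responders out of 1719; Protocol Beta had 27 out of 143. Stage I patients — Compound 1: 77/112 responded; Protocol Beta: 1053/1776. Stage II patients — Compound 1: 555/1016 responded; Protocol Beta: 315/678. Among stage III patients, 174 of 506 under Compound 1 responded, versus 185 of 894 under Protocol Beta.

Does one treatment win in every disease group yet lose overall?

Yes

Stage IV: Compound 1 484/1719 = 28.2%, Protocol Beta 27/143 = 18.9% → Compound 1
Stage I: Compound 1 77/112 = 68.8%, Protocol Beta 1053/1776 = 59.3% → Compound 1
Stage II: Compound 1 555/1016 = 54.6%, Protocol Beta 315/678 = 46.5% → Compound 1
Stage III: Compound 1 174/506 = 34.4%, Protocol Beta 185/894 = 20.7% → Compound 1
Overall: Compound 1 1290/3353 = 38.5%, Protocol Beta 1580/3491 = 45.3% → Protocol Beta
Compound 1 wins each disease group but Protocol Beta wins overall — the comparison reverses. Compound 1's patients skew toward stage IV, which has a lower base rate.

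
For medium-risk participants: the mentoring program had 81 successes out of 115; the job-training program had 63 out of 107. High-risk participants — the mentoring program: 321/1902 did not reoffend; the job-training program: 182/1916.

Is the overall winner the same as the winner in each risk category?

Medium-risk: the mentoring program 81/115 = 70.4%, the job-training program 63/107 = 58.9% → the mentoring program
High-risk: the mentoring program 321/1902 = 16.9%, the job-training program 182/1916 = 9.5% → the mentoring program
Overall: the mentoring program 402/2017 = 19.9%, the job-training program 245/2023 = 12.1% → the mentoring program
The mentoring program wins overall and in every risk group — no reversal.

Yes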